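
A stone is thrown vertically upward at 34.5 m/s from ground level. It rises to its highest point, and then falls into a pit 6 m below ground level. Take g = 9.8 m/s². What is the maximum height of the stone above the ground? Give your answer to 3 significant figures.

60.7 m

Phase 1 (rising): v₀ = 34.5 m/s, a = -9.8 m/s².
v = v₀ + at → t = (0 − 34.5) / -9.8 = 3.52 s
v² = v₀² + 2aΔx → Δx = (0² − 34.5²)/(2·-9.8) = 60.7 m
Maximum height = 60.7 m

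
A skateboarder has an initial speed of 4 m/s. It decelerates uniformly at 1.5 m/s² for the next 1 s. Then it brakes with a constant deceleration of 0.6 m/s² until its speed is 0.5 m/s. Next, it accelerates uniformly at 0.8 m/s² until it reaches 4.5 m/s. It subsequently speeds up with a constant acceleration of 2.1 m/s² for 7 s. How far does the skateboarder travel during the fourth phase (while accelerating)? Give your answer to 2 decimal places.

82.95 m

Phase 1 (decelerating): v₀ = 4.00 m/s, a = -1.5 m/s².
v = v₀ + at = 4.00 + (-1.5)(1) = 2.50 m/s
Δx = v₀t + ½at² = 4.00·1 + 0.5·-1.5·1² = 3.25 m

Phase 2 (decelerating): v₀ = 2.50 m/s, a = -0.6 m/s².
v = v₀ + at → t = (0.5 − 2.50) / -0.6 = 3.33 s
v² = v₀² + 2aΔx → Δx = (0.5² − 2.50²)/(2·-0.6) = 5.00 m

Phase 3 (accelerating): v₀ = 0.500 m/s, a = 0.8 m/s².
v = v₀ + at → t = (4.5 − 0.500) / 0.8 = 5.00 s
v² = v₀² + 2aΔx → Δx = (4.5² − 0.500²)/(2·0.8) = 12.5 m

Phase 4 (accelerating): v₀ = 4.50 m/s, a = 2.1 m/s².
v = v₀ + at = 4.50 + (2.1)(7) = 19.2 m/s
Δx = v₀t + ½at² = 4.50·7 + 0.5·2.1·7² = 83.0 m
Distance in phase 4 = 83.0 m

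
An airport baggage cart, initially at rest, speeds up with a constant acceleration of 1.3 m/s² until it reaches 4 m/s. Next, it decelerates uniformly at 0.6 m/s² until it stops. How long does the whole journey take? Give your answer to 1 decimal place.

9.7 s

Phase 1 (accelerating): v₀ = 0 m/s, a = 1.3 m/s².
v = v₀ + at → t = (4 − 0) / 1.3 = 3.08 s
v² = v₀² + 2aΔx → Δx = (4² − 0²)/(2·1.3) = 6.15 m

Phase 2 (decelerating): v₀ = 4.00 m/s, a = -0.6 m/s².
v = v₀ + at → t = (0 − 4.00) / -0.6 = 6.67 s
v² = v₀² + 2aΔx → Δx = (0² − 4.00²)/(2·-0.6) = 13.3 m
Total time = 3.08 + 6.67 = 9.74 s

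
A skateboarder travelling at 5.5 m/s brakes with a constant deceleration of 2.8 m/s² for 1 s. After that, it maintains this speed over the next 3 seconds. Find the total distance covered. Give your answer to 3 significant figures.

12.2 m

Phase 1 (decelerating): v₀ = 5.50 m/s, a = -2.8 m/s².
v = v₀ + at = 5.50 + (-2.8)(1) = 2.70 m/s
Δx = v₀t + ½at² = 5.50·1 + 0.5·-2.8·1² = 4.10 m

Phase 2 (constant speed): v₀ = 2.70 m/s, a = 0 m/s².
v = v₀ + at = 2.70 + (0)(3) = 2.70 m/s
Δx = v₀t + ½at² = 2.70·3 + 0.5·0·3² = 8.10 m
Total distance = 4.10 + 8.10 = 12.2 m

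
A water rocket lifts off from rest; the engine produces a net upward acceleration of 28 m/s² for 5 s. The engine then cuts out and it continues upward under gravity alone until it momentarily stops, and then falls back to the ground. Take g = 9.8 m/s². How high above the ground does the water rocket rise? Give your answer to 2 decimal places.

1350.00 m

Phase 1 (powered ascent): v₀ = 0 m/s, a = 28 m/s².
v = v₀ + at = 0 + (28)(5) = 140 m/s
Δx = v₀t + ½at² = 0·5 + 0.5·28·5² = 350 m

Phase 2 (coasting upward): v₀ = 140 m/s, a = -9.8 m/s².
v = v₀ + at → t = (0 − 140) / -9.8 = 14.3 s
v² = v₀² + 2aΔx → Δx = (0² − 140²)/(2·-9.8) = 1000 m
Maximum height = 350 + 1000 = 1350 m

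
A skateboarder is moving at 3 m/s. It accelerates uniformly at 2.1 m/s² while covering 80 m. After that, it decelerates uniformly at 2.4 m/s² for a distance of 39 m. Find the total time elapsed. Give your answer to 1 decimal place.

9.9 s

Phase 1 (accelerating): v₀ = 3.00 m/s, a = 2.1 m/s².
v² = v₀² + 2aΔx = 3.00² + 2·2.1·80 = 345 → v = 18.6 m/s
t = (v − v₀)/a = (18.6 − 3.00)/2.1 = 7.42 s

Phase 2 (decelerating): v₀ = 18.6 m/s, a = -2.4 m/s².
v² = v₀² + 2aΔx = 18.6² + 2·-2.4·39 = 158 → v = 12.6 m/s
t = (v − v₀)/a = (12.6 − 18.6)/-2.4 = 2.51 s
Total time = 7.42 + 2.51 = 9.92 s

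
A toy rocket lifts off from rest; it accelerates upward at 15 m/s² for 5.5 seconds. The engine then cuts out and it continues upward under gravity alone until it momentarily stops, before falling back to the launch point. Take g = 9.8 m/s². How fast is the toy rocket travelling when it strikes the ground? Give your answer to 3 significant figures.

Phase 1 (powered ascent): v₀ = 0 m/s, a = 15 m/s².
v = v₀ + at = 0 + (15)(5.5) = 82.5 m/s
Δx = v₀t + ½at² = 0·5.5 + 0.5·15·5.5² = 227 m

Phase 2 (coasting upward): v₀ = 82.5 m/s, a = -9.8 m/s².
v = v₀ + at → t = (0 − 82.5) / -9.8 = 8.42 s
v² = v₀² + 2aΔx → Δx = (0² − 82.5²)/(2·-9.8) = 347 m

Phase 3 (free fall): v₀ = 0 m/s, a = -9.8 m/s².
Falls 574 m from rest: t = √(2·574/9.8) = 10.8 s; v = g·t = 106 m/s.
Impact speed = 106 m/s

106 m/s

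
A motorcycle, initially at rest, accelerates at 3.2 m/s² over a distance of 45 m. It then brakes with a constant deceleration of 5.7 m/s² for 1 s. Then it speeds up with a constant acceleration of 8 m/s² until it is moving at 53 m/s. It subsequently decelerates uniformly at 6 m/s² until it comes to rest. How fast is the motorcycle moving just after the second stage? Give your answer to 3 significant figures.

Phase 1 (accelerating): v₀ = 0 m/s, a = 3.2 m/s².
v² = v₀² + 2aΔx = 0² + 2·3.2·45 = 288 → v = 17.0 m/s
t = (v − v₀)/a = (17.0 − 0)/3.2 = 5.30 s

Phase 2 (decelerating): v₀ = 17.0 m/s, a = -5.7 m/s².
v = v₀ + at = 17.0 + (-5.7)(1) = 11.3 m/s
Δx = v₀t + ½at² = 17.0·1 + 0.5·-5.7·1² = 14.1 m
Speed at end of phase 2 = 11.3 m/s

11.3 m/s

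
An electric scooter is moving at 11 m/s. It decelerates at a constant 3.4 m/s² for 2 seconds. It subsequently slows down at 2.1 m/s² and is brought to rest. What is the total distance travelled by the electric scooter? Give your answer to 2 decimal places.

Phase 1 (decelerating): v₀ = 11.0 m/s, a = -3.4 m/s².
v = v₀ + at = 11.0 + (-3.4)(2) = 4.20 m/s
Δx = v₀t + ½at² = 11.0·2 + 0.5·-3.4·2² = 15.2 m

Phase 2 (decelerating): v₀ = 4.20 m/s, a = -2.1 m/s².
v = v₀ + at → t = (0 − 4.20) / -2.1 = 2.00 s
v² = v₀² + 2aΔx → Δx = (0² − 4.20²)/(2·-2.1) = 4.20 m
Total distance = 15.2 + 4.20 = 19.4 m

19.40 m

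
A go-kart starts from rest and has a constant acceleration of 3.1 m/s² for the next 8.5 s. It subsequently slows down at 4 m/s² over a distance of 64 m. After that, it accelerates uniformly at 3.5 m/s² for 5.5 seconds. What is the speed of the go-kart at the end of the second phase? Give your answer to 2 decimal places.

13.50 m/s

Phase 1 (accelerating): v₀ = 0 m/s, a = 3.1 m/s².
v = v₀ + at = 0 + (3.1)(8.5) = 26.4 m/s
Δx = v₀t + ½at² = 0·8.5 + 0.5·3.1·8.5² = 112 m

Phase 2 (decelerating): v₀ = 26.4 m/s, a = -4 m/s².
v² = v₀² + 2aΔx = 26.4² + 2·-4·64 = 182 → v = 13.5 m/s
t = (v − v₀)/a = (13.5 − 26.4)/-4 = 3.21 s
Speed at end of phase 2 = 13.5 m/s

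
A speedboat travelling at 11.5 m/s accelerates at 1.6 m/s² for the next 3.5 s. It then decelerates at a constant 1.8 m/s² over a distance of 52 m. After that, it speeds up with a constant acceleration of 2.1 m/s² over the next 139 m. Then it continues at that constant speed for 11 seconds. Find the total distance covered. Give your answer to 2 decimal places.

529.79 m

Phase 1 (accelerating): v₀ = 11.5 m/s, a = 1.6 m/s².
v = v₀ + at = 11.5 + (1.6)(3.5) = 17.1 m/s
Δx = v₀t + ½at² = 11.5·3.5 + 0.5·1.6·3.5² = 50.0 m

Phase 2 (decelerating): v₀ = 17.1 m/s, a = -1.8 m/s².
v² = v₀² + 2aΔx = 17.1² + 2·-1.8·52 = 105 → v = 10.3 m/s
t = (v − v₀)/a = (10.3 − 17.1)/-1.8 = 3.80 s

Phase 3 (accelerating): v₀ = 10.3 m/s, a = 2.1 m/s².
v² = v₀² + 2aΔx = 10.3² + 2·2.1·139 = 689 → v = 26.2 m/s
t = (v − v₀)/a = (26.2 − 10.3)/2.1 = 7.62 s

Phase 4 (constant speed): v₀ = 26.2 m/s, a = 0 m/s².
v = v₀ + at = 26.2 + (0)(11) = 26.2 m/s
Δx = v₀t + ½at² = 26.2·11 + 0.5·0·11² = 289 m
Total distance = 50.0 + 52.0 + 139 + 289 = 530 m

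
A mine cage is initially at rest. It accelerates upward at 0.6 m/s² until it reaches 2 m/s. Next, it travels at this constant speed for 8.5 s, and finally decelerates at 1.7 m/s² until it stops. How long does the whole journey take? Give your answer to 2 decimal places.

13.01 s

Phase 1 (accelerating): v₀ = 0 m/s, a = 0.6 m/s².
v = v₀ + at → t = (2 − 0) / 0.6 = 3.33 s
v² = v₀² + 2aΔx → Δx = (2² − 0²)/(2·0.6) = 3.33 m

Phase 2 (constant speed): v₀ = 2.00 m/s, a = 0 m/s².
v = v₀ + at = 2.00 + (0)(8.5) = 2.00 m/s
Δx = v₀t + ½at² = 2.00·8.5 + 0.5·0·8.5² = 17.0 m

Phase 3 (decelerating): v₀ = 2.00 m/s, a = -1.7 m/s².
v = v₀ + at → t = (0 − 2.00) / -1.7 = 1.18 s
v² = v₀² + 2aΔx → Δx = (0² − 2.00²)/(2·-1.7) = 1.18 m
Total time = 3.33 + 8.50 + 1.18 = 13.0 s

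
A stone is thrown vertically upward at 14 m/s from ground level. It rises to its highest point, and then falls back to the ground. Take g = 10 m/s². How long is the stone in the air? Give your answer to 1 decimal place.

2.8 s

Phase 1 (rising): v₀ = 14.0 m/s, a = -10 m/s².
v = v₀ + at → t = (0 − 14.0) / -10 = 1.40 s
v² = v₀² + 2aΔx → Δx = (0² − 14.0²)/(2·-10) = 9.80 m

Phase 2 (falling): v₀ = 0 m/s, a = -10 m/s².
Falls 9.80 m from rest: t = √(2·9.80/10) = 1.40 s; v = g·t = 14.0 m/s.
Total time = 1.40 + 1.40 = 2.80 s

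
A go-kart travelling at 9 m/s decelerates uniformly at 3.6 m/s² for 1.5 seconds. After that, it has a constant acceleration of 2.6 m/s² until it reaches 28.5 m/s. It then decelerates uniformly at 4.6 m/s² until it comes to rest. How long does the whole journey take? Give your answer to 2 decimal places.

17.27 s

Phase 1 (decelerating): v₀ = 9.00 m/s, a = -3.6 m/s².
v = v₀ + at = 9.00 + (-3.6)(1.5) = 3.60 m/s
Δx = v₀t + ½at² = 9.00·1.5 + 0.5·-3.6·1.5² = 9.45 m

Phase 2 (accelerating): v₀ = 3.60 m/s, a = 2.6 m/s².
v = v₀ + at → t = (28.5 − 3.60) / 2.6 = 9.58 s
v² = v₀² + 2aΔx → Δx = (28.5² − 3.60²)/(2·2.6) = 154 m

Phase 3 (decelerating): v₀ = 28.5 m/s, a = -4.6 m/s².
v = v₀ + at → t = (0 − 28.5) / -4.6 = 6.20 s
v² = v₀² + 2aΔx → Δx = (0² − 28.5²)/(2·-4.6) = 88.3 m
Total time = 1.50 + 9.58 + 6.20 = 17.3 s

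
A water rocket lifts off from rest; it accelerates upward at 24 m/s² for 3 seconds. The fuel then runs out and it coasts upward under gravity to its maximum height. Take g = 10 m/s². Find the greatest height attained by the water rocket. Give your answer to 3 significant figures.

Phase 1 (powered ascent): v₀ = 0 m/s, a = 24 m/s².
v = v₀ + at = 0 + (24)(3) = 72.0 m/s
Δx = v₀t + ½at² = 0·3 + 0.5·24·3² = 108 m

Phase 2 (coasting upward): v₀ = 72.0 m/s, a = -10 m/s².
v = v₀ + at → t = (0 − 72.0) / -10 = 7.20 s
v² = v₀² + 2aΔx → Δx = (0² − 72.0²)/(2·-10) = 259 m
Maximum height = 108 + 259 = 367 m

367 m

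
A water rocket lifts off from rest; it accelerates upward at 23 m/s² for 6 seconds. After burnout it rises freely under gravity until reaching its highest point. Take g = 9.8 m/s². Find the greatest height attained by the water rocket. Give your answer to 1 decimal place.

Phase 1 (powered ascent): v₀ = 0 m/s, a = 23 m/s².
v = v₀ + at = 0 + (23)(6) = 138 m/s
Δx = v₀t + ½at² = 0·6 + 0.5·23·6² = 414 m

Phase 2 (coasting upward): v₀ = 138 m/s, a = -9.8 m/s².
v = v₀ + at → t = (0 − 138) / -9.8 = 14.1 s
v² = v₀² + 2aΔx → Δx = (0² − 138²)/(2·-9.8) = 972 m
Maximum height = 414 + 972 = 1390 m

1385.6 m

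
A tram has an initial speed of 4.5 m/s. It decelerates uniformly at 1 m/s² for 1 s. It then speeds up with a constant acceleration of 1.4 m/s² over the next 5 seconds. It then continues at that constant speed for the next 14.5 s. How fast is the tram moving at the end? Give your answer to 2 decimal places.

Phase 1 (decelerating): v₀ = 4.50 m/s, a = -1 m/s².
v = v₀ + at = 4.50 + (-1)(1) = 3.50 m/s
Δx = v₀t + ½at² = 4.50·1 + 0.5·-1·1² = 4.00 m

Phase 2 (accelerating): v₀ = 3.50 m/s, a = 1.4 m/s².
v = v₀ + at = 3.50 + (1.4)(5) = 10.5 m/s
Δx = v₀t + ½at² = 3.50·5 + 0.5·1.4·5² = 35.0 m

Phase 3 (constant speed): v₀ = 10.5 m/s, a = 0 m/s².
v = v₀ + at = 10.5 + (0)(14.5) = 10.5 m/s
Δx = v₀t + ½at² = 10.5·14.5 + 0.5·0·14.5² = 152 m
Final speed = 10.5 m/s

10.50 m/s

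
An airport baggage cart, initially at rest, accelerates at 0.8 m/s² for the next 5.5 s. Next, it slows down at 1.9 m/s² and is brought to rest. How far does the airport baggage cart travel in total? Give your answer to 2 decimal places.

17.19 m

Phase 1 (accelerating): v₀ = 0 m/s, a = 0.8 m/s².
v = v₀ + at = 0 + (0.8)(5.5) = 4.40 m/s
Δx = v₀t + ½at² = 0·5.5 + 0.5·0.8·5.5² = 12.1 m

Phase 2 (decelerating): v₀ = 4.40 m/s, a = -1.9 m/s².
v = v₀ + at → t = (0 − 4.40) / -1.9 = 2.32 s
v² = v₀² + 2aΔx → Δx = (0² − 4.40²)/(2·-1.9) = 5.09 m
Total distance = 12.1 + 5.09 = 17.2 m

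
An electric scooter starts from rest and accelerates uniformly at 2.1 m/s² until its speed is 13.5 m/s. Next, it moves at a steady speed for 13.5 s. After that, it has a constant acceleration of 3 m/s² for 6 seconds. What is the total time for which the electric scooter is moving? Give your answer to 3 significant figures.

25.9 s

Phase 1 (accelerating): v₀ = 0 m/s, a = 2.1 m/s².
v = v₀ + at → t = (13.5 − 0) / 2.1 = 6.43 s
v² = v₀² + 2aΔx → Δx = (13.5² − 0²)/(2·2.1) = 43.4 m

Phase 2 (constant speed): v₀ = 13.5 m/s, a = 0 m/s².
v = v₀ + at = 13.5 + (0)(13.5) = 13.5 m/s
Δx = v₀t + ½at² = 13.5·13.5 + 0.5·0·13.5² = 182 m

Phase 3 (accelerating): v₀ = 13.5 m/s, a = 3 m/s².
v = v₀ + at = 13.5 + (3)(6) = 31.5 m/s
Δx = v₀t + ½at² = 13.5·6 + 0.5·3·6² = 135 m
Total time = 6.43 + 13.5 + 6.00 = 25.9 s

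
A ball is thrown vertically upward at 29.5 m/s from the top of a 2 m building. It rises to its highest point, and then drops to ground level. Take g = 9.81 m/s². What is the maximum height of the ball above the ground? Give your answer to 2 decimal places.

Phase 1 (rising): v₀ = 29.5 m/s, a = -9.81 m/s².
v = v₀ + at → t = (0 − 29.5) / -9.81 = 3.01 s
v² = v₀² + 2aΔx → Δx = (0² − 29.5²)/(2·-9.81) = 44.4 m
Maximum height = 2 + 44.4 = 46.4 m

46.36 m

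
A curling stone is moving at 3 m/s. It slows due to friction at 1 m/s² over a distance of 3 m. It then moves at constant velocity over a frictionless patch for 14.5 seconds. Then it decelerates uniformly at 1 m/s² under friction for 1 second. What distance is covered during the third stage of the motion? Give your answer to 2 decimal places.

1.23 m

Phase 1 (decelerating): v₀ = 3.00 m/s, a = -1 m/s².
v² = v₀² + 2aΔx = 3.00² + 2·-1·3 = 3.00 → v = 1.73 m/s
t = (v − v₀)/a = (1.73 − 3.00)/-1 = 1.27 s

Phase 2 (constant speed): v₀ = 1.73 m/s, a = 0 m/s².
v = v₀ + at = 1.73 + (0)(14.5) = 1.73 m/s
Δx = v₀t + ½at² = 1.73·14.5 + 0.5·0·14.5² = 25.1 m

Phase 3 (decelerating): v₀ = 1.73 m/s, a = -1 m/s².
v = v₀ + at = 1.73 + (-1)(1) = 0.732 m/s
Δx = v₀t + ½at² = 1.73·1 + 0.5·-1·1² = 1.23 m
Distance in phase 3 = 1.23 m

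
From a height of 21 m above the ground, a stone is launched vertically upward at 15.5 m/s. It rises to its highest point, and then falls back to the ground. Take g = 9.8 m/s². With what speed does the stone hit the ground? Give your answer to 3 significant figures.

Phase 1 (rising): v₀ = 15.5 m/s, a = -9.8 m/s².
v = v₀ + at → t = (0 − 15.5) / -9.8 = 1.58 s
v² = v₀² + 2aΔx → Δx = (0² − 15.5²)/(2·-9.8) = 12.3 m

Phase 2 (falling): v₀ = 0 m/s, a = -9.8 m/s².
Falls 33.3 m from rest: t = √(2·33.3/9.8) = 2.61 s; v = g·t = 25.5 m/s.
Final speed = 25.5 m/s

25.5 m/s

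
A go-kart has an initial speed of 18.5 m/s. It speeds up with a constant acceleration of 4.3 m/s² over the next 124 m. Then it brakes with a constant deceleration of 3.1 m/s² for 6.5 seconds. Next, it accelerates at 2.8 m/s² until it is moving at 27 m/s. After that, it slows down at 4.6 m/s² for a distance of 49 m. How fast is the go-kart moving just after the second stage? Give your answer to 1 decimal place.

17.4 m/s

Phase 1 (accelerating): v₀ = 18.5 m/s, a = 4.3 m/s².
v² = v₀² + 2aΔx = 18.5² + 2·4.3·124 = 1410 → v = 37.5 m/s
t = (v − v₀)/a = (37.5 − 18.5)/4.3 = 4.43 s

Phase 2 (decelerating): v₀ = 37.5 m/s, a = -3.1 m/s².
v = v₀ + at = 37.5 + (-3.1)(6.5) = 17.4 m/s
Δx = v₀t + ½at² = 37.5·6.5 + 0.5·-3.1·6.5² = 178 m
Speed at end of phase 2 = 17.4 m/s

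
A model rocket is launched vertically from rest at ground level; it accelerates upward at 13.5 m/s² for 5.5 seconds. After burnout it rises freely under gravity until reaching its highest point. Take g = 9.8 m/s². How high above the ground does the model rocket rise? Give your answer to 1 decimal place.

485.5 m

Phase 1 (powered ascent): v₀ = 0 m/s, a = 13.5 m/s².
v = v₀ + at = 0 + (13.5)(5.5) = 74.2 m/s
Δx = v₀t + ½at² = 0·5.5 + 0.5·13.5·5.5² = 204 m

Phase 2 (coasting upward): v₀ = 74.2 m/s, a = -9.8 m/s².
v = v₀ + at → t = (0 − 74.2) / -9.8 = 7.58 s
v² = v₀² + 2aΔx → Δx = (0² − 74.2²)/(2·-9.8) = 281 m
Maximum height = 204 + 281 = 485 m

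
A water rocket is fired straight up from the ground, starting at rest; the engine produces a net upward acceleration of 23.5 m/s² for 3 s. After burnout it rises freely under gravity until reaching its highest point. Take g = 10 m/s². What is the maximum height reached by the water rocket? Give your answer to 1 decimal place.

354.3 m

Phase 1 (powered ascent): v₀ = 0 m/s, a = 23.5 m/s².
v = v₀ + at = 0 + (23.5)(3) = 70.5 m/s
Δx = v₀t + ½at² = 0·3 + 0.5·23.5·3² = 106 m

Phase 2 (coasting upward): v₀ = 70.5 m/s, a = -10 m/s².
v = v₀ + at → t = (0 − 70.5) / -10 = 7.05 s
v² = v₀² + 2aΔx → Δx = (0² − 70.5²)/(2·-10) = 249 m
Maximum height = 106 + 249 = 354 m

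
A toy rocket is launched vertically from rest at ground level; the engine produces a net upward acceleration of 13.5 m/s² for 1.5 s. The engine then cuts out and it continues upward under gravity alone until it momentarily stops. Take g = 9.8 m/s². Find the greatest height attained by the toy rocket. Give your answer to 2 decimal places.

36.11 m

Phase 1 (powered ascent): v₀ = 0 m/s, a = 13.5 m/s².
v = v₀ + at = 0 + (13.5)(1.5) = 20.2 m/s
Δx = v₀t + ½at² = 0·1.5 + 0.5·13.5·1.5² = 15.2 m

Phase 2 (coasting upward): v₀ = 20.2 m/s, a = -9.8 m/s².
v = v₀ + at → t = (0 − 20.2) / -9.8 = 2.07 s
v² = v₀² + 2aΔx → Δx = (0² − 20.2²)/(2·-9.8) = 20.9 m
Maximum height = 15.2 + 20.9 = 36.1 m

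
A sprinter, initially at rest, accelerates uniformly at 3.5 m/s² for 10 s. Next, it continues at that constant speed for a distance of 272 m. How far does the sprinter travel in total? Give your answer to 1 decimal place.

Phase 1 (accelerating): v₀ = 0 m/s, a = 3.5 m/s².
v = v₀ + at = 0 + (3.5)(10) = 35.0 m/s
Δx = v₀t + ½at² = 0·10 + 0.5·3.5·10² = 175 m

Phase 2 (constant speed): v₀ = 35.0 m/s, a = 0 m/s².
Constant speed: t = d/v = 272/35.0 = 7.77 s
Total distance = 175 + 272 = 447 m

447.0 m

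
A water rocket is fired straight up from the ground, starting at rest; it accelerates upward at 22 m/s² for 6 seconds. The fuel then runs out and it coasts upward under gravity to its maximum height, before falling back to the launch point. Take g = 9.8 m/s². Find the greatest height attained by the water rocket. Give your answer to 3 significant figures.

1280 m

Phase 1 (powered ascent): v₀ = 0 m/s, a = 22 m/s².
v = v₀ + at = 0 + (22)(6) = 132 m/s
Δx = v₀t + ½at² = 0·6 + 0.5·22·6² = 396 m

Phase 2 (coasting upward): v₀ = 132 m/s, a = -9.8 m/s².
v = v₀ + at → t = (0 − 132) / -9.8 = 13.5 s
v² = v₀² + 2aΔx → Δx = (0² − 132²)/(2·-9.8) = 889 m
Maximum height = 396 + 889 = 1280 m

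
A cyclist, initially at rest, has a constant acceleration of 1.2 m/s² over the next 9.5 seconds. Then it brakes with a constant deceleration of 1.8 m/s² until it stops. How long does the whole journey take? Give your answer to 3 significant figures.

15.8 s

Phase 1 (accelerating): v₀ = 0 m/s, a = 1.2 m/s².
v = v₀ + at = 0 + (1.2)(9.5) = 11.4 m/s
Δx = v₀t + ½at² = 0·9.5 + 0.5·1.2·9.5² = 54.1 m

Phase 2 (decelerating): v₀ = 11.4 m/s, a = -1.8 m/s².
v = v₀ + at → t = (0 − 11.4) / -1.8 = 6.33 s
v² = v₀² + 2aΔx → Δx = (0² − 11.4²)/(2·-1.8) = 36.1 m
Total time = 9.50 + 6.33 = 15.8 s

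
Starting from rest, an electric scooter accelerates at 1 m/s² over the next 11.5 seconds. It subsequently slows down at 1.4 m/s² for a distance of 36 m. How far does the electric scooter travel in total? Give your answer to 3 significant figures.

102 m

Phase 1 (accelerating): v₀ = 0 m/s, a = 1 m/s².
v = v₀ + at = 0 + (1)(11.5) = 11.5 m/s
Δx = v₀t + ½at² = 0·11.5 + 0.5·1·11.5² = 66.1 m

Phase 2 (decelerating): v₀ = 11.5 m/s, a = -1.4 m/s².
v² = v₀² + 2aΔx = 11.5² + 2·-1.4·36 = 31.5 → v = 5.61 m/s
t = (v − v₀)/a = (5.61 − 11.5)/-1.4 = 4.21 s
Total distance = 66.1 + 36.0 = 102 m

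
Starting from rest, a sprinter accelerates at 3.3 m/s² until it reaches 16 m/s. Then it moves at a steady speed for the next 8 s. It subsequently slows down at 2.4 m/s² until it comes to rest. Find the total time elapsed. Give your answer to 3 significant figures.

19.5 s

Phase 1 (accelerating): v₀ = 0 m/s, a = 3.3 m/s².
v = v₀ + at → t = (16 − 0) / 3.3 = 4.85 s
v² = v₀² + 2aΔx → Δx = (16² − 0²)/(2·3.3) = 38.8 m

Phase 2 (constant speed): v₀ = 16.0 m/s, a = 0 m/s².
v = v₀ + at = 16.0 + (0)(8) = 16.0 m/s
Δx = v₀t + ½at² = 16.0·8 + 0.5·0·8² = 128 m

Phase 3 (decelerating): v₀ = 16.0 m/s, a = -2.4 m/s².
v = v₀ + at → t = (0 − 16.0) / -2.4 = 6.67 s
v² = v₀² + 2aΔx → Δx = (0² − 16.0²)/(2·-2.4) = 53.3 m
Total time = 4.85 + 8.00 + 6.67 = 19.5 s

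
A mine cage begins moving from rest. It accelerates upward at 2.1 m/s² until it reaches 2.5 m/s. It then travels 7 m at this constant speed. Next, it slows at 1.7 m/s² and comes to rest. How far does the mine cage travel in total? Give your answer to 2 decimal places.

10.33 m

Phase 1 (accelerating): v₀ = 0 m/s, a = 2.1 m/s².
v = v₀ + at → t = (2.5 − 0) / 2.1 = 1.19 s
v² = v₀² + 2aΔx → Δx = (2.5² − 0²)/(2·2.1) = 1.49 m

Phase 2 (constant speed): v₀ = 2.50 m/s, a = 0 m/s².
Constant speed: t = d/v = 7/2.50 = 2.80 s

Phase 3 (decelerating): v₀ = 2.50 m/s, a = -1.7 m/s².
v = v₀ + at → t = (0 − 2.50) / -1.7 = 1.47 s
v² = v₀² + 2aΔx → Δx = (0² − 2.50²)/(2·-1.7) = 1.84 m
Total distance = 1.49 + 7.00 + 1.84 = 10.3 m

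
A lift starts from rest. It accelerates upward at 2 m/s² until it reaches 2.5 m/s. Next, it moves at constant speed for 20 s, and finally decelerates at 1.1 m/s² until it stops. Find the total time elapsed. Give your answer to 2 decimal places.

Phase 1 (accelerating): v₀ = 0 m/s, a = 2 m/s².
v = v₀ + at → t = (2.5 − 0) / 2 = 1.25 s
v² = v₀² + 2aΔx → Δx = (2.5² − 0²)/(2·2) = 1.56 m

Phase 2 (constant speed): v₀ = 2.50 m/s, a = 0 m/s².
v = v₀ + at = 2.50 + (0)(20) = 2.50 m/s
Δx = v₀t + ½at² = 2.50·20 + 0.5·0·20² = 50.0 m

Phase 3 (decelerating): v₀ = 2.50 m/s, a = -1.1 m/s².
v = v₀ + at → t = (0 − 2.50) / -1.1 = 2.27 s
v² = v₀² + 2aΔx → Δx = (0² − 2.50²)/(2·-1.1) = 2.84 m
Total time = 1.25 + 20.0 + 2.27 = 23.5 s

23.52 s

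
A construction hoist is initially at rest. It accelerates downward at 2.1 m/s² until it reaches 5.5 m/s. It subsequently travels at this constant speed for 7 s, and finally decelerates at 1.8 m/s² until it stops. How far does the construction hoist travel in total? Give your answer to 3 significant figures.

Phase 1 (accelerating): v₀ = 0 m/s, a = 2.1 m/s².
v = v₀ + at → t = (5.5 − 0) / 2.1 = 2.62 s
v² = v₀² + 2aΔx → Δx = (5.5² − 0²)/(2·2.1) = 7.20 m

Phase 2 (constant speed): v₀ = 5.50 m/s, a = 0 m/s².
v = v₀ + at = 5.50 + (0)(7) = 5.50 m/s
Δx = v₀t + ½at² = 5.50·7 + 0.5·0·7² = 38.5 m

Phase 3 (decelerating): v₀ = 5.50 m/s, a = -1.8 m/s².
v = v₀ + at → t = (0 − 5.50) / -1.8 = 3.06 s
v² = v₀² + 2aΔx → Δx = (0² − 5.50²)/(2·-1.8) = 8.40 m
Total distance = 7.20 + 38.5 + 8.40 = 54.1 m

54.1 m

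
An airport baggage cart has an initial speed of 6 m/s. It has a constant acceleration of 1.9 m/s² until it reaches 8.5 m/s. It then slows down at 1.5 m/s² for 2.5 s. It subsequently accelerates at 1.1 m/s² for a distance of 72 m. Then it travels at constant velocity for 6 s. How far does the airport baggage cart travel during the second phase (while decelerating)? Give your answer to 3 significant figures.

16.6 m

Phase 1 (accelerating): v₀ = 6.00 m/s, a = 1.9 m/s².
v = v₀ + at → t = (8.5 − 6.00) / 1.9 = 1.32 s
v² = v₀² + 2aΔx → Δx = (8.5² − 6.00²)/(2·1.9) = 9.54 m

Phase 2 (decelerating): v₀ = 8.50 m/s, a = -1.5 m/s².
v = v₀ + at = 8.50 + (-1.5)(2.5) = 4.75 m/s
Δx = v₀t + ½at² = 8.50·2.5 + 0.5·-1.5·2.5² = 16.6 m
Distance in phase 2 = 16.6 m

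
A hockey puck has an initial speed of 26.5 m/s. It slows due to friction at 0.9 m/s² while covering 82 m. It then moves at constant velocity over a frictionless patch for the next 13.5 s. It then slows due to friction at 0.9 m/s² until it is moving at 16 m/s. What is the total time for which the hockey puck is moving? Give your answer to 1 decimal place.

Phase 1 (decelerating): v₀ = 26.5 m/s, a = -0.9 m/s².
v² = v₀² + 2aΔx = 26.5² + 2·-0.9·82 = 555 → v = 23.6 m/s
t = (v − v₀)/a = (23.6 − 26.5)/-0.9 = 3.28 s

Phase 2 (constant speed): v₀ = 23.6 m/s, a = 0 m/s².
v = v₀ + at = 23.6 + (0)(13.5) = 23.6 m/s
Δx = v₀t + ½at² = 23.6·13.5 + 0.5·0·13.5² = 318 m

Phase 3 (decelerating): v₀ = 23.6 m/s, a = -0.9 m/s².
v = v₀ + at → t = (16 − 23.6) / -0.9 = 8.39 s
v² = v₀² + 2aΔx → Δx = (16² − 23.6²)/(2·-0.9) = 166 m
Total time = 3.28 + 13.5 + 8.39 = 25.2 s

25.2 s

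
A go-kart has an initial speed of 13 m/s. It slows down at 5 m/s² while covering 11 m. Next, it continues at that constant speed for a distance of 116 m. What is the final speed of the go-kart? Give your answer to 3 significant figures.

Phase 1 (decelerating): v₀ = 13.0 m/s, a = -5 m/s².
v² = v₀² + 2aΔx = 13.0² + 2·-5·11 = 59.0 → v = 7.68 m/s
t = (v − v₀)/a = (7.68 − 13.0)/-5 = 1.06 s

Phase 2 (constant speed): v₀ = 7.68 m/s, a = 0 m/s².
Constant speed: t = d/v = 116/7.68 = 15.1 s
Final speed = 7.68 m/s

7.68 m/s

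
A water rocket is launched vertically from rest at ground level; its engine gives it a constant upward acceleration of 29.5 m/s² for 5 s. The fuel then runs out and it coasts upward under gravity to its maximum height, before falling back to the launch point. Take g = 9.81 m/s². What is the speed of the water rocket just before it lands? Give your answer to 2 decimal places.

Phase 1 (powered ascent): v₀ = 0 m/s, a = 29.5 m/s².
v = v₀ + at = 0 + (29.5)(5) = 148 m/s
Δx = v₀t + ½at² = 0·5 + 0.5·29.5·5² = 369 m

Phase 2 (coasting upward): v₀ = 148 m/s, a = -9.81 m/s².
v = v₀ + at → t = (0 − 148) / -9.81 = 15.0 s
v² = v₀² + 2aΔx → Δx = (0² − 148²)/(2·-9.81) = 1110 m

Phase 3 (free fall): v₀ = 0 m/s, a = -9.81 m/s².
Falls 1480 m from rest: t = √(2·1480/9.81) = 17.4 s; v = g·t = 170 m/s.
Impact speed = 170 m/s

170.27 m/s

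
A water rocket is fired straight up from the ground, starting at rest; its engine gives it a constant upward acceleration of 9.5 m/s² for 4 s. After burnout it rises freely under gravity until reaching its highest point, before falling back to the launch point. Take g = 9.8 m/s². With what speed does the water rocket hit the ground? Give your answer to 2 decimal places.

Phase 1 (powered ascent): v₀ = 0 m/s, a = 9.5 m/s².
v = v₀ + at = 0 + (9.5)(4) = 38.0 m/s
Δx = v₀t + ½at² = 0·4 + 0.5·9.5·4² = 76.0 m

Phase 2 (coasting upward): v₀ = 38.0 m/s, a = -9.8 m/s².
v = v₀ + at → t = (0 − 38.0) / -9.8 = 3.88 s
v² = v₀² + 2aΔx → Δx = (0² − 38.0²)/(2·-9.8) = 73.7 m

Phase 3 (free fall): v₀ = 0 m/s, a = -9.8 m/s².
Falls 150 m from rest: t = √(2·150/9.8) = 5.53 s; v = g·t = 54.2 m/s.
Impact speed = 54.2 m/s

54.16 m/s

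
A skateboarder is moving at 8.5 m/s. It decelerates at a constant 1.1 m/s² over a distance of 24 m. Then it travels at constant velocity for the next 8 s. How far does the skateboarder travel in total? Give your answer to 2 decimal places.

Phase 1 (decelerating): v₀ = 8.50 m/s, a = -1.1 m/s².
v² = v₀² + 2aΔx = 8.50² + 2·-1.1·24 = 19.4 → v = 4.41 m/s
t = (v − v₀)/a = (4.41 − 8.50)/-1.1 = 3.72 s

Phase 2 (constant speed): v₀ = 4.41 m/s, a = 0 m/s².
v = v₀ + at = 4.41 + (0)(8) = 4.41 m/s
Δx = v₀t + ½at² = 4.41·8 + 0.5·0·8² = 35.3 m
Total distance = 24.0 + 35.3 = 59.3 m

59.28 m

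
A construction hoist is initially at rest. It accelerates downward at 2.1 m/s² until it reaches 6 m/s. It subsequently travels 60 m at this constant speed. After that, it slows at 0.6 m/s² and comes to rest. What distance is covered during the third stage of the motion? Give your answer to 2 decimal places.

Phase 1 (accelerating): v₀ = 0 m/s, a = 2.1 m/s².
v = v₀ + at → t = (6 − 0) / 2.1 = 2.86 s
v² = v₀² + 2aΔx → Δx = (6² − 0²)/(2·2.1) = 8.57 m

Phase 2 (constant speed): v₀ = 6.00 m/s, a = 0 m/s².
Constant speed: t = d/v = 60/6.00 = 10.0 s

Phase 3 (decelerating): v₀ = 6.00 m/s, a = -0.6 m/s².
v = v₀ + at → t = (0 − 6.00) / -0.6 = 10.0 s
v² = v₀² + 2aΔx → Δx = (0² − 6.00²)/(2·-0.6) = 30.0 m
Distance in phase 3 = 30.0 m

30.00 m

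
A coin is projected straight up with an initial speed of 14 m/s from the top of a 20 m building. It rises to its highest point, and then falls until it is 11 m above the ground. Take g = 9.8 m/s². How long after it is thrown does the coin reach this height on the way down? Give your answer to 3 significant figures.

3.40 s

Phase 1 (rising): v₀ = 14.0 m/s, a = -9.8 m/s².
v = v₀ + at → t = (0 − 14.0) / -9.8 = 1.43 s
v² = v₀² + 2aΔx → Δx = (0² − 14.0²)/(2·-9.8) = 10.0 m

Phase 2 (falling): v₀ = 0 m/s, a = -9.8 m/s².
Falls 19.0 m from rest: t = √(2·19.0/9.8) = 1.97 s; v = g·t = 19.3 m/s.
Total time = 1.43 + 1.97 = 3.40 s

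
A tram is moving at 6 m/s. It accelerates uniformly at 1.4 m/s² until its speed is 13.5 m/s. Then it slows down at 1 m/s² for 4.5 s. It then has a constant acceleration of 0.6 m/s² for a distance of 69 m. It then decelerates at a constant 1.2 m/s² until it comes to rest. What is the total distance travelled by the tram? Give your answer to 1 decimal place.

Phase 1 (accelerating): v₀ = 6.00 m/s, a = 1.4 m/s².
v = v₀ + at → t = (13.5 − 6.00) / 1.4 = 5.36 s
v² = v₀² + 2aΔx → Δx = (13.5² − 6.00²)/(2·1.4) = 52.2 m

Phase 2 (decelerating): v₀ = 13.5 m/s, a = -1 m/s².
v = v₀ + at = 13.5 + (-1)(4.5) = 9.00 m/s
Δx = v₀t + ½at² = 13.5·4.5 + 0.5·-1·4.5² = 50.6 m

Phase 3 (accelerating): v₀ = 9.00 m/s, a = 0.6 m/s².
v² = v₀² + 2aΔx = 9.00² + 2·0.6·69 = 164 → v = 12.8 m/s
t = (v − v₀)/a = (12.8 − 9.00)/0.6 = 6.33 s

Phase 4 (decelerating): v₀ = 12.8 m/s, a = -1.2 m/s².
v = v₀ + at → t = (0 − 12.8) / -1.2 = 10.7 s
v² = v₀² + 2aΔx → Δx = (0² − 12.8²)/(2·-1.2) = 68.3 m
Total distance = 52.2 + 50.6 + 69.0 + 68.3 = 240 m

240.1 m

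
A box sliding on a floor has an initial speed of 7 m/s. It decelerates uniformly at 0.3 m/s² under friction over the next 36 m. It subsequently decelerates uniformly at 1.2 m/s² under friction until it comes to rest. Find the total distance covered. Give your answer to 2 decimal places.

Phase 1 (decelerating): v₀ = 7.00 m/s, a = -0.3 m/s².
v² = v₀² + 2aΔx = 7.00² + 2·-0.3·36 = 27.4 → v = 5.23 m/s
t = (v − v₀)/a = (5.23 − 7.00)/-0.3 = 5.88 s

Phase 2 (decelerating): v₀ = 5.23 m/s, a = -1.2 m/s².
v = v₀ + at → t = (0 − 5.23) / -1.2 = 4.36 s
v² = v₀² + 2aΔx → Δx = (0² − 5.23²)/(2·-1.2) = 11.4 m
Total distance = 36.0 + 11.4 = 47.4 m

47.42 m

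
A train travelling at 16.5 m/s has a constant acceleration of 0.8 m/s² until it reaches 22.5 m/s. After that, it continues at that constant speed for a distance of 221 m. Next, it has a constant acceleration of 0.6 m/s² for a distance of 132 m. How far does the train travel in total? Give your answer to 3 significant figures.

499 m

Phase 1 (accelerating): v₀ = 16.5 m/s, a = 0.8 m/s².
v = v₀ + at → t = (22.5 − 16.5) / 0.8 = 7.50 s
v² = v₀² + 2aΔx → Δx = (22.5² − 16.5²)/(2·0.8) = 146 m

Phase 2 (constant speed): v₀ = 22.5 m/s, a = 0 m/s².
Constant speed: t = d/v = 221/22.5 = 9.82 s

Phase 3 (accelerating): v₀ = 22.5 m/s, a = 0.6 m/s².
v² = v₀² + 2aΔx = 22.5² + 2·0.6·132 = 665 → v = 25.8 m/s
t = (v − v₀)/a = (25.8 − 22.5)/0.6 = 5.47 s
Total distance = 146 + 221 + 132 = 499 m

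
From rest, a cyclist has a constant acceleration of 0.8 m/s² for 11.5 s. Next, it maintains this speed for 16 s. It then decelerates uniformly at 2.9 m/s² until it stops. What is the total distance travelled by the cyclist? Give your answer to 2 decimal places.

214.69 m

Phase 1 (accelerating): v₀ = 0 m/s, a = 0.8 m/s².
v = v₀ + at = 0 + (0.8)(11.5) = 9.20 m/s
Δx = v₀t + ½at² = 0·11.5 + 0.5·0.8·11.5² = 52.9 m

Phase 2 (constant speed): v₀ = 9.20 m/s, a = 0 m/s².
v = v₀ + at = 9.20 + (0)(16) = 9.20 m/s
Δx = v₀t + ½at² = 9.20·16 + 0.5·0·16² = 147 m

Phase 3 (decelerating): v₀ = 9.20 m/s, a = -2.9 m/s².
v = v₀ + at → t = (0 − 9.20) / -2.9 = 3.17 s
v² = v₀² + 2aΔx → Δx = (0² − 9.20²)/(2·-2.9) = 14.6 m
Total distance = 52.9 + 147 + 14.6 = 215 m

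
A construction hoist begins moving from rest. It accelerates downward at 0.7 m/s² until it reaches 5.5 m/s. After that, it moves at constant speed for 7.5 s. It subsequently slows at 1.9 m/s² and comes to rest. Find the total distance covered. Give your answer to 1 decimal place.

Phase 1 (accelerating): v₀ = 0 m/s, a = 0.7 m/s².
v = v₀ + at → t = (5.5 − 0) / 0.7 = 7.86 s
v² = v₀² + 2aΔx → Δx = (5.5² − 0²)/(2·0.7) = 21.6 m

Phase 2 (constant speed): v₀ = 5.50 m/s, a = 0 m/s².
v = v₀ + at = 5.50 + (0)(7.5) = 5.50 m/s
Δx = v₀t + ½at² = 5.50·7.5 + 0.5·0·7.5² = 41.2 m

Phase 3 (decelerating): v₀ = 5.50 m/s, a = -1.9 m/s².
v = v₀ + at → t = (0 − 5.50) / -1.9 = 2.89 s
v² = v₀² + 2aΔx → Δx = (0² − 5.50²)/(2·-1.9) = 7.96 m
Total distance = 21.6 + 41.2 + 7.96 = 70.8 m

70.8 m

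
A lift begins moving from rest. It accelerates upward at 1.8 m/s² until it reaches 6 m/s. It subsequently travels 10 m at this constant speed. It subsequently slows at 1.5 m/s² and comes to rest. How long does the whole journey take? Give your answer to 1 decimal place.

Phase 1 (accelerating): v₀ = 0 m/s, a = 1.8 m/s².
v = v₀ + at → t = (6 − 0) / 1.8 = 3.33 s
v² = v₀² + 2aΔx → Δx = (6² − 0²)/(2·1.8) = 10.0 m

Phase 2 (constant speed): v₀ = 6.00 m/s, a = 0 m/s².
Constant speed: t = d/v = 10/6.00 = 1.67 s

Phase 3 (decelerating): v₀ = 6.00 m/s, a = -1.5 m/s².
v = v₀ + at → t = (0 − 6.00) / -1.5 = 4.00 s
v² = v₀² + 2aΔx → Δx = (0² − 6.00²)/(2·-1.5) = 12.0 m
Total time = 3.33 + 1.67 + 4.00 = 9.00 s

9.0 s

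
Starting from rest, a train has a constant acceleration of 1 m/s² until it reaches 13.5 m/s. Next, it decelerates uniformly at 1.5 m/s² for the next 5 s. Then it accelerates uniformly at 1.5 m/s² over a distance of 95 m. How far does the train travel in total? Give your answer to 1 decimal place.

234.9 m

Phase 1 (accelerating): v₀ = 0 m/s, a = 1 m/s².
v = v₀ + at → t = (13.5 − 0) / 1 = 13.5 s
v² = v₀² + 2aΔx → Δx = (13.5² − 0²)/(2·1) = 91.1 m

Phase 2 (decelerating): v₀ = 13.5 m/s, a = -1.5 m/s².
v = v₀ + at = 13.5 + (-1.5)(5) = 6.00 m/s
Δx = v₀t + ½at² = 13.5·5 + 0.5·-1.5·5² = 48.8 m

Phase 3 (accelerating): v₀ = 6.00 m/s, a = 1.5 m/s².
v² = v₀² + 2aΔx = 6.00² + 2·1.5·95 = 321 → v = 17.9 m/s
t = (v − v₀)/a = (17.9 − 6.00)/1.5 = 7.94 s
Total distance = 91.1 + 48.8 + 95.0 = 235 m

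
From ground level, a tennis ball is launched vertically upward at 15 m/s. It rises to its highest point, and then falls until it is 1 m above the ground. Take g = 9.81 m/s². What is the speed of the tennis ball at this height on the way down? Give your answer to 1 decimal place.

14.3 m/s

Phase 1 (rising): v₀ = 15.0 m/s, a = -9.81 m/s².
v = v₀ + at → t = (0 − 15.0) / -9.81 = 1.53 s
v² = v₀² + 2aΔx → Δx = (0² − 15.0²)/(2·-9.81) = 11.5 m

Phase 2 (falling): v₀ = 0 m/s, a = -9.81 m/s².
Falls 10.5 m from rest: t = √(2·10.5/9.81) = 1.46 s; v = g·t = 14.3 m/s.
Final speed = 14.3 m/s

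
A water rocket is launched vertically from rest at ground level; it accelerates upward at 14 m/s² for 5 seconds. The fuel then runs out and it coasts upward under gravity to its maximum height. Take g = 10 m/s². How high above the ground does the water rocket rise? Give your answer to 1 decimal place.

420.0 m

Phase 1 (powered ascent): v₀ = 0 m/s, a = 14 m/s².
v = v₀ + at = 0 + (14)(5) = 70.0 m/s
Δx = v₀t + ½at² = 0·5 + 0.5·14·5² = 175 m

Phase 2 (coasting upward): v₀ = 70.0 m/s, a = -10 m/s².
v = v₀ + at → t = (0 − 70.0) / -10 = 7.00 s
v² = v₀² + 2aΔx → Δx = (0² − 70.0²)/(2·-10) = 245 m
Maximum height = 175 + 245 = 420 m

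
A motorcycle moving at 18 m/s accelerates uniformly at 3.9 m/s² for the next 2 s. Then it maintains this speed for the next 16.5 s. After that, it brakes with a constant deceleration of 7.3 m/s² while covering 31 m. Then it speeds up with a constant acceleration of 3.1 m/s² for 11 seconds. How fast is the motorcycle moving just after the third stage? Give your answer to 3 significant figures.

14.6 m/s

Phase 1 (accelerating): v₀ = 18.0 m/s, a = 3.9 m/s².
v = v₀ + at = 18.0 + (3.9)(2) = 25.8 m/s
Δx = v₀t + ½at² = 18.0·2 + 0.5·3.9·2² = 43.8 m

Phase 2 (constant speed): v₀ = 25.8 m/s, a = 0 m/s².
v = v₀ + at = 25.8 + (0)(16.5) = 25.8 m/s
Δx = v₀t + ½at² = 25.8·16.5 + 0.5·0·16.5² = 426 m

Phase 3 (decelerating): v₀ = 25.8 m/s, a = -7.3 m/s².
v² = v₀² + 2aΔx = 25.8² + 2·-7.3·31 = 213 → v = 14.6 m/s
t = (v − v₀)/a = (14.6 − 25.8)/-7.3 = 1.53 s
Speed at end of phase 3 = 14.6 m/s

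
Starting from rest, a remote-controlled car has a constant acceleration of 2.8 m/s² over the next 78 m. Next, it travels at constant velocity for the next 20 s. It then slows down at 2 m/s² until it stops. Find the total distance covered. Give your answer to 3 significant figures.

Phase 1 (accelerating): v₀ = 0 m/s, a = 2.8 m/s².
v² = v₀² + 2aΔx = 0² + 2·2.8·78 = 437 → v = 20.9 m/s
t = (v − v₀)/a = (20.9 − 0)/2.8 = 7.46 s

Phase 2 (constant speed): v₀ = 20.9 m/s, a = 0 m/s².
v = v₀ + at = 20.9 + (0)(20) = 20.9 m/s
Δx = v₀t + ½at² = 20.9·20 + 0.5·0·20² = 418 m

Phase 3 (decelerating): v₀ = 20.9 m/s, a = -2 m/s².
v = v₀ + at → t = (0 − 20.9) / -2 = 10.4 s
v² = v₀² + 2aΔx → Δx = (0² − 20.9²)/(2·-2) = 109 m
Total distance = 78.0 + 418 + 109 = 605 m

605 m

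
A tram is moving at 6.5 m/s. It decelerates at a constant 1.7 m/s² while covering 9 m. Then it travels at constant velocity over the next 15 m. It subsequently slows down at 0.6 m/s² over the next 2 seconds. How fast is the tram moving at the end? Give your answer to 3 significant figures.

2.21 m/s

Phase 1 (decelerating): v₀ = 6.50 m/s, a = -1.7 m/s².
v² = v₀² + 2aΔx = 6.50² + 2·-1.7·9 = 11.7 → v = 3.41 m/s
t = (v − v₀)/a = (3.41 − 6.50)/-1.7 = 1.82 s

Phase 2 (constant speed): v₀ = 3.41 m/s, a = 0 m/s².
Constant speed: t = d/v = 15/3.41 = 4.39 s

Phase 3 (decelerating): v₀ = 3.41 m/s, a = -0.6 m/s².
v = v₀ + at = 3.41 + (-0.6)(2) = 2.21 m/s
Δx = v₀t + ½at² = 3.41·2 + 0.5·-0.6·2² = 5.63 m
Final speed = 2.21 m/s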